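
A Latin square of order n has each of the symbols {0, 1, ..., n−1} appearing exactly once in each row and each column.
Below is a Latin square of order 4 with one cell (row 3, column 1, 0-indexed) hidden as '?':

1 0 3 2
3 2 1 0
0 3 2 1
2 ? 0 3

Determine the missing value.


Row 3 contains symbols [0, 2, 3] — missing [1].
Column 1 contains symbols [0, 2, 3] — missing [1].
The missing symbol must appear in both missing sets; intersection = [1].
Therefore the hidden value is 1.

Missing value = 1.


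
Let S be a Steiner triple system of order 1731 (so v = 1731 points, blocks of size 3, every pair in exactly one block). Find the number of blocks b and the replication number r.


An STS(v) is a 2-(v, 3, 1) BIBD: block size k = 3, λ = 1.
Replication: r(k − 1) = λ(v − 1) ⇒ r·2 = 1731 − 1 = 1730 ⇒ r = 865.
Block count: b = v(v − 1)/6 = 1731·1730/6 = 2994630/6 = 499105.
(Check via bk = vr: 499105·3 = 1497315 = 1731·865 = 1497315 ✓.)

r = 865, b = 499105.


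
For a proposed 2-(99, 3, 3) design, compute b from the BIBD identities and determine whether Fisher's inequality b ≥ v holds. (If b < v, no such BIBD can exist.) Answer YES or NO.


b = λv(v − 1)/(k(k − 1)) = 3·99·98/(3·2) = 29106/6 = 4851.
Compare with v = 99: b ≥ v, so Fisher's inequality holds.

YES


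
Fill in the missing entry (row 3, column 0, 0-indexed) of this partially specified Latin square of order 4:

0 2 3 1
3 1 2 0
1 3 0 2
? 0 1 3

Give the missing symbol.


Row 3 contains symbols [0, 1, 3] — missing [2].
Column 0 contains symbols [0, 1, 3] — missing [2].
The missing symbol must appear in both missing sets; intersection = [2].
Therefore the hidden value is 2.

Missing value = 2.


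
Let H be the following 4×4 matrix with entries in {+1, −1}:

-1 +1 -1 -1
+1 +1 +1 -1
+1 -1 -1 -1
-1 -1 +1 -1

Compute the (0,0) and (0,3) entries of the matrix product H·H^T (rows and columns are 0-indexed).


Row 0 of H: [-1, 1, -1, -1].
Row 3 of H: [-1, -1, 1, -1].
(H·H^T)[0][0] = Σ_j H[0][j]·H[0][j] = (-1)² + (1)² + (-1)² + (-1)² = 1 + 1 + 1 + 1 = 4.
(H·H^T)[0][3] = Σ_j H[0][j]·H[3][j] = (-1)·(-1) + (1)·(-1) + (-1)·(1) + (-1)·(-1) = 1 + -1 + -1 + 1 = 0.
So rows 0 and 3 are orthogonal; the diagonal entry equals n = 4.

(0,0) entry = 4; (0,3) entry = 0.


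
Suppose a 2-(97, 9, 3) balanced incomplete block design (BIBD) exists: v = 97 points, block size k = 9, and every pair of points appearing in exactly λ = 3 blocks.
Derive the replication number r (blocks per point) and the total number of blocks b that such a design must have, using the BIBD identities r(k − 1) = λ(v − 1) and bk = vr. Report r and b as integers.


Any 2-(v, k, λ) BIBD satisfies two necessary conditions:
  (i)  Each point sits in r blocks, and counting incidences through any fixed point gives r(k − 1) = λ(v − 1), so r = λ(v − 1)/(k − 1).
  (ii) Total incidences bk = vr, so b = vr/k.
Step 1: r = λ(v − 1)/(k − 1) = 3·(97 − 1)/(9 − 1) = 3·96/8 = 288/8 = 36.
Step 2: b = vr/k = 97·36/9 = 3492/9 = 388.
Check integrality: r = 36 ∈ Z ✓, b = 388 ∈ Z ✓.
(These identities are necessary conditions: they determine r and b for any design with these parameters, but do not by themselves prove that one exists.)

r = 36, b = 388.


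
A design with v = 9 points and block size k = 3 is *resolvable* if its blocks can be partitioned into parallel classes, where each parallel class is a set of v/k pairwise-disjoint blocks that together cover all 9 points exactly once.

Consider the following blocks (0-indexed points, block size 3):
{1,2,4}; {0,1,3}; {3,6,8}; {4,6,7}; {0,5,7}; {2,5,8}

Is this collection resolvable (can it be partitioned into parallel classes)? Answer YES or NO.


v = 9, block size k = 3, number of blocks = 6.
For resolvability, blocks must partition into parallel classes of size v/k = 3.
Total blocks must therefore be a multiple of 3: 6 = 3·2 + 0 ⇒ divisible ✓.
Greedy packing gives 2 candidate class(es). Each should be a full parallel class (size 3, covers all 9 points).
  Class 1 (3 blocks): {1,2,4}; {3,6,8}; {0,5,7}. Points covered: [0, 1, 2, 3, 4, 5, 6, 7, 8].
  Class 2 (3 blocks): {0,1,3}; {4,6,7}; {2,5,8}. Points covered: [0, 1, 2, 3, 4, 5, 6, 7, 8].
All classes full (size 3)? YES. All classes cover every point? YES.
Resolvable? YES.

YES


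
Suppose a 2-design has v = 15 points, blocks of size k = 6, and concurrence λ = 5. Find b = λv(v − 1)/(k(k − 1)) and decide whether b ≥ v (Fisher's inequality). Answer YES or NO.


b = λv(v − 1)/(k(k − 1)) = 5·15·14/(6·5) = 1050/30 = 35.
Compare with v = 15: b ≥ v, so Fisher's inequality holds.

YES


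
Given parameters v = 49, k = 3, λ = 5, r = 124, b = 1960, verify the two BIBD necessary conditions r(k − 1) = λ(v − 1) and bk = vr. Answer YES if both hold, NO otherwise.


Condition (i): r(k − 1) = 124·2 = 248; λ(v − 1) = 5·48 = 240. Match? NO.
Condition (ii): bk = 1960·3 = 5880; vr = 49·124 = 6076. Match? NO.
Both conditions hold? NO.

NO


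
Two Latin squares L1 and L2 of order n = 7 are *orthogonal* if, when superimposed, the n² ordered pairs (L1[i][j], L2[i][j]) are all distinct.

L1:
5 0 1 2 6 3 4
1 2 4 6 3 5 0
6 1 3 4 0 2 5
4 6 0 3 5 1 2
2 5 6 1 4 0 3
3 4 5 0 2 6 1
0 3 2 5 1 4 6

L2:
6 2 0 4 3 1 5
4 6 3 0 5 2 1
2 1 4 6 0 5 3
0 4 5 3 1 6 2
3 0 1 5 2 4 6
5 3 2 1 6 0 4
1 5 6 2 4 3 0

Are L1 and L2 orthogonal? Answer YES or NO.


Form the n² = 49 superimposed pairs (L1[i][j], L2[i][j]), row by row (rows and columns indexed from 0):
row 0: (5,6) (0,2) (1,0) (2,4) (6,3) (3,1) (4,5)
row 1: (1,4) (2,6) (4,3) (6,0) (3,5) (5,2) (0,1)
row 2: (6,2) (1,1) (3,4) (4,6) (0,0) (2,5) (5,3)
row 3: (4,0) (6,4) (0,5) (3,3) (5,1) (1,6) (2,2)
row 4: (2,3) (5,0) (6,1) (1,5) (4,2) (0,4) (3,6)
row 5: (3,5) (4,3) (5,2) (0,1) (2,6) (6,0) (1,4)
row 6: (0,1) (3,5) (2,6) (5,2) (1,4) (4,3) (6,0)
Orthogonality requires all 49 pairs distinct.
But the pair (3,5) repeats: cell (1,4) has L1 = 3, L2 = 5, and cell (5,0) has L1 = 3, L2 = 5.
A repeated pair means some other pair never occurs (only 35 distinct pairs out of 49), so the squares are not orthogonal.
Conclusion: NO.

NO


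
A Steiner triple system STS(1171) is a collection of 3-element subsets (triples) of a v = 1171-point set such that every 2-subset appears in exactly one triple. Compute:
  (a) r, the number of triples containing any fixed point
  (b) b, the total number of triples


An STS(v) is a 2-(v, 3, 1) BIBD: block size k = 3, λ = 1.
Replication: r(k − 1) = λ(v − 1) ⇒ r·2 = 1171 − 1 = 1170 ⇒ r = 585.
Block count: b = v(v − 1)/6 = 1171·1170/6 = 1370070/6 = 228345.

r = 585, b = 228345.


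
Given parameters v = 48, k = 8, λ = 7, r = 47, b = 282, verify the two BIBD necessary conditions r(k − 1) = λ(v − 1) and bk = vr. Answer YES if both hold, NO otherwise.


Condition (i): r(k − 1) = 47·7 = 329; λ(v − 1) = 7·47 = 329. Match? YES.
Condition (ii): bk = 282·8 = 2256; vr = 48·47 = 2256. Match? YES.
Both conditions hold? YES.

YES


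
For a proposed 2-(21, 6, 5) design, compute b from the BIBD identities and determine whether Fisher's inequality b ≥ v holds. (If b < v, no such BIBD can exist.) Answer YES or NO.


r = λ(v − 1)/(k − 1) = 5·20/5 = 20.
b = vr/k = 21·20/6 = 70.
Fisher's inequality: b ≥ v ⇔ 70 ≥ 21? YES.

YES


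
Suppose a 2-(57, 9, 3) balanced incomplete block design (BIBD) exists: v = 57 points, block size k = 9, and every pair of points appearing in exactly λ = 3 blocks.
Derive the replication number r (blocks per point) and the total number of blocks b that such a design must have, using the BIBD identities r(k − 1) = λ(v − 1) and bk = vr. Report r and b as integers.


Any 2-(v, k, λ) BIBD satisfies two necessary conditions:
  (i)  Each point sits in r blocks, and counting incidences through any fixed point gives r(k − 1) = λ(v − 1), so r = λ(v − 1)/(k − 1).
  (ii) Total incidences bk = vr, so b = vr/k.
Step 1: r = λ(v − 1)/(k − 1) = 3·(57 − 1)/(9 − 1) = 3·56/8 = 168/8 = 21.
Step 2: b = vr/k = 57·21/9 = 1197/9 = 133.
Check integrality: r = 21 ∈ Z ✓, b = 133 ∈ Z ✓.
(These identities are necessary conditions: they determine r and b for any design with these parameters, but do not by themselves prove that one exists.)

r = 21, b = 133.


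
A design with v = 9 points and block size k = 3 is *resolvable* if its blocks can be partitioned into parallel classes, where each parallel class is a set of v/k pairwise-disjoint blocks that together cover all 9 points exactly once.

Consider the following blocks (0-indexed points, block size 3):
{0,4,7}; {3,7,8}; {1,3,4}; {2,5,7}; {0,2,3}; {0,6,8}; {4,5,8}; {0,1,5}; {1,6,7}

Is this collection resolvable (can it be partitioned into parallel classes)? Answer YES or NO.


v = 9, block size k = 3, number of blocks = 9.
For resolvability, blocks must partition into parallel classes of size v/k = 3.
Total blocks must therefore be a multiple of 3: 9 = 3·3 + 0 ⇒ divisible ✓.
Consider block {0,4,7}. It intersects every other block in the collection, so no parallel class of size 3 can contain it.
Since every block must belong to some parallel class in a resolution, the collection cannot be partitioned into parallel classes.
Resolvable? NO.

NO


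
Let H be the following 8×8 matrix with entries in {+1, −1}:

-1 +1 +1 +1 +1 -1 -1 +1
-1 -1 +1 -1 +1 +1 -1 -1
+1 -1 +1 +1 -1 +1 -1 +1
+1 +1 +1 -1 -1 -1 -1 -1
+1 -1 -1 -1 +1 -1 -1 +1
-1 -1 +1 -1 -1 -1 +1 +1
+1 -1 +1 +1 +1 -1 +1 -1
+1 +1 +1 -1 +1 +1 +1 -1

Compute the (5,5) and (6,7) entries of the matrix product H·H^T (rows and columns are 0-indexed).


Row 5 of H: [-1, -1, 1, -1, -1, -1, 1, 1].
Row 6 of H: [1, -1, 1, 1, 1, -1, 1, -1].
Row 7 of H: [1, 1, 1, -1, 1, 1, 1, -1].
(H·H^T)[5][5] = Σ_j H[5][j]·H[5][j] = (-1)² + (-1)² + (1)² + (-1)² + (-1)² + (-1)² + (1)² + (1)² = 1 + 1 + 1 + 1 + 1 + 1 + 1 + 1 = 8.
(H·H^T)[6][7] = Σ_j H[6][j]·H[7][j] = (1)·(1) + (-1)·(1) + (1)·(1) + (1)·(-1) + (1)·(1) + (-1)·(1) + (1)·(1) + (-1)·(-1) = 1 + -1 + 1 + -1 + 1 + -1 + 1 + 1 = 2.
Rows 6 and 7 are not orthogonal (dot product = 2 ≠ 0), so H is not a Hadamard matrix.

(5,5) entry = 8; (6,7) entry = 2.


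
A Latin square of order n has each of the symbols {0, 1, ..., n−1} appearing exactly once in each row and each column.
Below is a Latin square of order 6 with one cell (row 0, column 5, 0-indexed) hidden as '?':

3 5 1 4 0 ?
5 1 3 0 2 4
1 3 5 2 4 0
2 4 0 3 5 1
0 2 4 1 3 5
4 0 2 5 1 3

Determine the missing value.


Row 0 contains symbols [0, 1, 3, 4, 5] — missing [2].
Column 5 contains symbols [0, 1, 3, 4, 5] — missing [2].
The missing symbol must appear in both missing sets; intersection = [2].
Therefore the hidden value is 2.

Missing value = 2.


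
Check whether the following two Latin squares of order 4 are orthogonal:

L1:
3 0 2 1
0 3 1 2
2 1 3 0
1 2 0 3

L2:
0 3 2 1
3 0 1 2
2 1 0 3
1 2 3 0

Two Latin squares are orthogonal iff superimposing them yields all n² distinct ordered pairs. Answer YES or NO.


Form the n² = 16 superimposed pairs (L1[i][j], L2[i][j]), row by row (rows and columns indexed from 0):
row 0: (3,0) (0,3) (2,2) (1,1)
row 1: (0,3) (3,0) (1,1) (2,2)
row 2: (2,2) (1,1) (3,0) (0,3)
row 3: (1,1) (2,2) (0,3) (3,0)
Orthogonality requires all 16 pairs distinct.
But the pair (0,3) repeats: cell (0,1) has L1 = 0, L2 = 3, and cell (1,0) has L1 = 0, L2 = 3.
A repeated pair means some other pair never occurs (only 4 distinct pairs out of 16), so the squares are not orthogonal.
Conclusion: NO.

NO


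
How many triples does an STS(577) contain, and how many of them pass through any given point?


An STS(v) is a 2-(v, 3, 1) BIBD: block size k = 3, λ = 1.
Replication: r(k − 1) = λ(v − 1) ⇒ r·2 = 577 − 1 = 576 ⇒ r = 288.
Block count: bk = vr ⇒ b·3 = 577·288 = 166176 ⇒ b = 55392.

r = 288, b = 55392.


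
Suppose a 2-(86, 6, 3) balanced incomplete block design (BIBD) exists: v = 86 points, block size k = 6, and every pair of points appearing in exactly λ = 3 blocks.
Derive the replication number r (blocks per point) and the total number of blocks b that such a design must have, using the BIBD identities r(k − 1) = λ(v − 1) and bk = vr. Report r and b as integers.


Any 2-(v, k, λ) BIBD satisfies two necessary conditions:
  (i)  Each point sits in r blocks, and counting incidences through any fixed point gives r(k − 1) = λ(v − 1), so r = λ(v − 1)/(k − 1).
  (ii) Total incidences bk = vr, so b = vr/k.
Step 1: r = λ(v − 1)/(k − 1) = 3·(86 − 1)/(6 − 1) = 3·85/5 = 255/5 = 51.
Step 2: b = vr/k = 86·51/6 = 4386/6 = 731.
Check integrality: r = 51 ∈ Z ✓, b = 731 ∈ Z ✓.
(These identities are necessary conditions: they determine r and b for any design with these parameters, but do not by themselves prove that one exists.)

r = 51, b = 731.


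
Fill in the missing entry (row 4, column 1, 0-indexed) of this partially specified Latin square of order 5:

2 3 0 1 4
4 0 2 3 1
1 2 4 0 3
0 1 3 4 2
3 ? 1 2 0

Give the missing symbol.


Row 4 contains symbols [0, 1, 2, 3] — missing [4].
Column 1 contains symbols [0, 1, 2, 3] — missing [4].
The missing symbol must appear in both missing sets; intersection = [4].
Therefore the hidden value is 4.

Missing value = 4.


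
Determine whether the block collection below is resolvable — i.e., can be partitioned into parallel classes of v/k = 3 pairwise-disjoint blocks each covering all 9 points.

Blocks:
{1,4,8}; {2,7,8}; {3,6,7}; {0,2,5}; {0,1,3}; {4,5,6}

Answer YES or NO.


v = 9, block size k = 3, number of blocks = 6.
For resolvability, blocks must partition into parallel classes of size v/k = 3.
Total blocks must therefore be a multiple of 3: 6 = 3·2 + 0 ⇒ divisible ✓.
Greedy packing gives 2 candidate class(es). Each should be a full parallel class (size 3, covers all 9 points).
  Class 1 (3 blocks): {1,4,8}; {3,6,7}; {0,2,5}. Points covered: [0, 1, 2, 3, 4, 5, 6, 7, 8].
  Class 2 (3 blocks): {2,7,8}; {0,1,3}; {4,5,6}. Points covered: [0, 1, 2, 3, 4, 5, 6, 7, 8].
All classes full (size 3)? YES. All classes cover every point? YES.
Resolvable? YES.

YES


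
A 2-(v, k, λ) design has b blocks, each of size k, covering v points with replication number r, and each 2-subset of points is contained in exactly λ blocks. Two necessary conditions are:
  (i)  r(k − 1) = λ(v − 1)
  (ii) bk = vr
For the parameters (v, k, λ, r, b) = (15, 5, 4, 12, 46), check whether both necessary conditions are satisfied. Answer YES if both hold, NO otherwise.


Condition (i): r(k − 1) = 12·4 = 48; λ(v − 1) = 4·14 = 56. Match? NO.
Condition (ii): bk = 46·5 = 230; vr = 15·12 = 180. Match? NO.
Both conditions hold? NO.

NO


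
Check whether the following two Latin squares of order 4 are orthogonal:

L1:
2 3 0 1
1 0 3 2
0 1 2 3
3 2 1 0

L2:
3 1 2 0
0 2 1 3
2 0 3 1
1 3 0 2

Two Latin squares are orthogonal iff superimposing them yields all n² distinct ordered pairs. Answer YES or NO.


Form the n² = 16 superimposed pairs (L1[i][j], L2[i][j]), row by row (rows and columns indexed from 0):
row 0: (2,3) (3,1) (0,2) (1,0)
row 1: (1,0) (0,2) (3,1) (2,3)
row 2: (0,2) (1,0) (2,3) (3,1)
row 3: (3,1) (2,3) (1,0) (0,2)
Orthogonality requires all 16 pairs distinct.
But the pair (1,0) repeats: cell (0,3) has L1 = 1, L2 = 0, and cell (1,0) has L1 = 1, L2 = 0.
A repeated pair means some other pair never occurs (only 4 distinct pairs out of 16), so the squares are not orthogonal.
Conclusion: NO.

NO


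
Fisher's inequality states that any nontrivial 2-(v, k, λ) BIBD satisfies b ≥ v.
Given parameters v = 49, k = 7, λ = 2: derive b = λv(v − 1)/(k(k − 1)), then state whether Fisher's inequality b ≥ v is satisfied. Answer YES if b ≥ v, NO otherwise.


b = λv(v − 1)/(k(k − 1)) = 2·49·48/(7·6) = 4704/42 = 112.
Compare with v = 49: b ≥ v, so Fisher's inequality holds.

YES


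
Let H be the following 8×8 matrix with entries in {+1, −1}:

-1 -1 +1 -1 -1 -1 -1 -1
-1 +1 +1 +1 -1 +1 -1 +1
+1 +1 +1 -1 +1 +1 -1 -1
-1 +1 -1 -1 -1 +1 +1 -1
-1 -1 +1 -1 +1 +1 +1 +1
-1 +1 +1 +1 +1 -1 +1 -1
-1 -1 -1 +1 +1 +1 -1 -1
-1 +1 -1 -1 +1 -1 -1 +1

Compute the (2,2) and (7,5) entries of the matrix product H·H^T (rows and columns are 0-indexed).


Row 2 of H: [1, 1, 1, -1, 1, 1, -1, -1].
Row 5 of H: [-1, 1, 1, 1, 1, -1, 1, -1].
Row 7 of H: [-1, 1, -1, -1, 1, -1, -1, 1].
(H·H^T)[2][2] = Σ_j H[2][j]·H[2][j] = (1)² + (1)² + (1)² + (-1)² + (1)² + (1)² + (-1)² + (-1)² = 1 + 1 + 1 + 1 + 1 + 1 + 1 + 1 = 8.
(H·H^T)[7][5] = Σ_j H[7][j]·H[5][j] = (-1)·(-1) + (1)·(1) + (-1)·(1) + (-1)·(1) + (1)·(1) + (-1)·(-1) + (-1)·(1) + (1)·(-1) = 1 + 1 + -1 + -1 + 1 + 1 + -1 + -1 = 0.
So rows 7 and 5 are orthogonal; the diagonal entry equals n = 8.

(2,2) entry = 8; (7,5) entry = 0.


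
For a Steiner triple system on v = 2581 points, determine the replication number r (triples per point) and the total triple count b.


An STS(v) is a 2-(v, 3, 1) BIBD: block size k = 3, λ = 1.
Replication: r(k − 1) = λ(v − 1) ⇒ r·2 = 2581 − 1 = 2580 ⇒ r = 1290.
Block count: bk = vr ⇒ b·3 = 2581·1290 = 3329490 ⇒ b = 1109830.

r = 1290, b = 1109830.


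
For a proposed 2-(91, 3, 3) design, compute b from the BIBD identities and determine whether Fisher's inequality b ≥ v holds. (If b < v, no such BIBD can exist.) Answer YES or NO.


r = λ(v − 1)/(k − 1) = 3·90/2 = 135.
b = vr/k = 91·135/3 = 4095.
Fisher's inequality: b ≥ v ⇔ 4095 ≥ 91? YES.

YES


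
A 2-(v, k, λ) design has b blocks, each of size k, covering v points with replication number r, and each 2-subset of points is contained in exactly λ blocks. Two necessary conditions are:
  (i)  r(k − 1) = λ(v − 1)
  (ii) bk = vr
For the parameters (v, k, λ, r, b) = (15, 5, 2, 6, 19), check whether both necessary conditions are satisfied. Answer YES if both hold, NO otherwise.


Condition (i): r(k − 1) = 6·4 = 24; λ(v − 1) = 2·14 = 28. Match? NO.
Condition (ii): bk = 19·5 = 95; vr = 15·6 = 90. Match? NO.
Both conditions hold? NO.

NO


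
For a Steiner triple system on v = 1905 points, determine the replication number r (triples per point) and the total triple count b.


An STS(v) is a 2-(v, 3, 1) BIBD: block size k = 3, λ = 1.
Replication: r(k − 1) = λ(v − 1) ⇒ r·2 = 1905 − 1 = 1904 ⇒ r = 952.
Block count: bk = vr ⇒ b·3 = 1905·952 = 1813560 ⇒ b = 604520.

r = 952, b = 604520.


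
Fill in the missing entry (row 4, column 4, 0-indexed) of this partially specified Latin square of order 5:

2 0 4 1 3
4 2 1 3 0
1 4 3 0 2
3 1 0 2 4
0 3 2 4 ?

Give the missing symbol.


Row 4 contains symbols [0, 2, 3, 4] — missing [1].
Column 4 contains symbols [0, 2, 3, 4] — missing [1].
The missing symbol must appear in both missing sets; intersection = [1].
Therefore the hidden value is 1.

Missing value = 1.


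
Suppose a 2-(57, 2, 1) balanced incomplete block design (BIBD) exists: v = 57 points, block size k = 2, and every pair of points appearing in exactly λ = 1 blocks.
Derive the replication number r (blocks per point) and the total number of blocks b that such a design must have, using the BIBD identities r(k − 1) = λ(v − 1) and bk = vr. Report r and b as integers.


Any 2-(v, k, λ) BIBD satisfies two necessary conditions:
  (i)  Each point sits in r blocks, and counting incidences through any fixed point gives r(k − 1) = λ(v − 1), so r = λ(v − 1)/(k − 1).
  (ii) Total incidences bk = vr, so b = vr/k.
Step 1: r = λ(v − 1)/(k − 1) = 1·(57 − 1)/(2 − 1) = 1·56/1 = 56/1 = 56.
Step 2: b = vr/k = 57·56/2 = 3192/2 = 1596.
Check integrality: r = 56 ∈ Z ✓, b = 1596 ∈ Z ✓.
(These identities are necessary conditions: they determine r and b for any design with these parameters, but do not by themselves prove that one exists.)

r = 56, b = 1596.


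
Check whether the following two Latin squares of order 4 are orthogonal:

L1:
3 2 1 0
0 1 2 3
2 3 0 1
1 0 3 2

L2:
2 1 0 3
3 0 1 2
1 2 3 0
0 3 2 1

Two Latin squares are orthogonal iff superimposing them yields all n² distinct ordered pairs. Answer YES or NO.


Form the n² = 16 superimposed pairs (L1[i][j], L2[i][j]), row by row (rows and columns indexed from 0):
row 0: (3,2) (2,1) (1,0) (0,3)
row 1: (0,3) (1,0) (2,1) (3,2)
row 2: (2,1) (3,2) (0,3) (1,0)
row 3: (1,0) (0,3) (3,2) (2,1)
Orthogonality requires all 16 pairs distinct.
But the pair (0,3) repeats: cell (0,3) has L1 = 0, L2 = 3, and cell (1,0) has L1 = 0, L2 = 3.
A repeated pair means some other pair never occurs (only 4 distinct pairs out of 16), so the squares are not orthogonal.
Conclusion: NO.

NO


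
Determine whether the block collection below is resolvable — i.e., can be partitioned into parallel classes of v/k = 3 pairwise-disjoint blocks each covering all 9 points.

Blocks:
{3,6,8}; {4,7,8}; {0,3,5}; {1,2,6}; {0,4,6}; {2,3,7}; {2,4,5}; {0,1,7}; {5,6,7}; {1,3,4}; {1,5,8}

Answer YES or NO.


v = 9, block size k = 3, number of blocks = 11.
For resolvability, blocks must partition into parallel classes of size v/k = 3.
Total blocks must therefore be a multiple of 3: 11 = 3·3 + 2 ⇒ not divisible ✗.
Resolvable? NO.

NO


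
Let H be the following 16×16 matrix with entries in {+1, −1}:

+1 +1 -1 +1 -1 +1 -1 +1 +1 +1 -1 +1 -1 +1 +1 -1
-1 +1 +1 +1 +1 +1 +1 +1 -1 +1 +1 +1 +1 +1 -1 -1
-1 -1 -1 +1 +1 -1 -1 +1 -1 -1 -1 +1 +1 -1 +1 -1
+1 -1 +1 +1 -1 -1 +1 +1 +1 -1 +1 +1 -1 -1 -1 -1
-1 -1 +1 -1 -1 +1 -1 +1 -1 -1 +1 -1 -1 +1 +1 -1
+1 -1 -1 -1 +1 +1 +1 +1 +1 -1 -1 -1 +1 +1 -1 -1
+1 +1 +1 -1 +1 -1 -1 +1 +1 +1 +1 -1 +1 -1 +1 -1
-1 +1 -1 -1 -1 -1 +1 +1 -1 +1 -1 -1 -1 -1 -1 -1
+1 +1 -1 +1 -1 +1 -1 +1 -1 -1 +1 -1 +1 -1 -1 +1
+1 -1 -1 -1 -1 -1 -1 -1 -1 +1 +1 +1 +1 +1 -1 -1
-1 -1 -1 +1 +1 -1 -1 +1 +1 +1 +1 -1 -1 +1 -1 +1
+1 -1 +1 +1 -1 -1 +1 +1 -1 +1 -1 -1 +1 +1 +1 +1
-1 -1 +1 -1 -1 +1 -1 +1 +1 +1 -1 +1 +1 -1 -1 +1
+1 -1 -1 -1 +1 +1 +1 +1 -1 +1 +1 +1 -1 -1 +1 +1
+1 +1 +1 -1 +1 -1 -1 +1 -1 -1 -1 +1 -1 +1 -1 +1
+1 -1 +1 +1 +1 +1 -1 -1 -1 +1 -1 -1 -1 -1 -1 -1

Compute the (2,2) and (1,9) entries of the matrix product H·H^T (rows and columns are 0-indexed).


Row 1 of H: [-1, 1, 1, 1, 1, 1, 1, 1, -1, 1, 1, 1, 1, 1, -1, -1].
Row 2 of H: [-1, -1, -1, 1, 1, -1, -1, 1, -1, -1, -1, 1, 1, -1, 1, -1].
Row 9 of H: [1, -1, -1, -1, -1, -1, -1, -1, -1, 1, 1, 1, 1, 1, -1, -1].
(H·H^T)[2][2] = Σ_j H[2][j]·H[2][j] = (-1)² + (-1)² + (-1)² + (1)² + (1)² + (-1)² + (-1)² + (1)² + (-1)² + (-1)² + (-1)² + (1)² + (1)² + (-1)² + (1)² + (-1)² = 1 + 1 + 1 + 1 + 1 + 1 + 1 + 1 + 1 + 1 + 1 + 1 + 1 + 1 + 1 + 1 = 16.
(H·H^T)[1][9] = Σ_j H[1][j]·H[9][j] = (-1)·(1) + (1)·(-1) + (1)·(-1) + (1)·(-1) + (1)·(-1) + (1)·(-1) + (1)·(-1) + (1)·(-1) + (-1)·(-1) + (1)·(1) + (1)·(1) + (1)·(1) + (1)·(1) + (1)·(1) + (-1)·(-1) + (-1)·(-1) = -1 + -1 + -1 + -1 + -1 + -1 + -1 + -1 + 1 + 1 + 1 + 1 + 1 + 1 + 1 + 1 = 0.
So rows 1 and 9 are orthogonal; the diagonal entry equals n = 16.

(2,2) entry = 16; (1,9) entry = 0.


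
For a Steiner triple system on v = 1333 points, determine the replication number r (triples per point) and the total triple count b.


An STS(v) is a 2-(v, 3, 1) BIBD: block size k = 3, λ = 1.
Replication: r(k − 1) = λ(v − 1) ⇒ r·2 = 1333 − 1 = 1332 ⇒ r = 666.
Block count: bk = vr ⇒ b·3 = 1333·666 = 887778 ⇒ b = 295926.
(Check via b = v(v − 1)/6 = 1333·1332/6 = 1775556/6 = 295926.)

r = 666, b = 295926.


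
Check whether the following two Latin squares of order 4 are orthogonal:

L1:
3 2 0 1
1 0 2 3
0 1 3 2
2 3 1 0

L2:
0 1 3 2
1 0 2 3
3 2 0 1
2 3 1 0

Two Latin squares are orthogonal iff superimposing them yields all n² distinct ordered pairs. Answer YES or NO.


Form the n² = 16 superimposed pairs (L1[i][j], L2[i][j]), row by row (rows and columns indexed from 0):
row 0: (3,0) (2,1) (0,3) (1,2)
row 1: (1,1) (0,0) (2,2) (3,3)
row 2: (0,3) (1,2) (3,0) (2,1)
row 3: (2,2) (3,3) (1,1) (0,0)
Orthogonality requires all 16 pairs distinct.
But the pair (0,3) repeats: cell (0,2) has L1 = 0, L2 = 3, and cell (2,0) has L1 = 0, L2 = 3.
A repeated pair means some other pair never occurs (only 8 distinct pairs out of 16), so the squares are not orthogonal.
Conclusion: NO.

NO


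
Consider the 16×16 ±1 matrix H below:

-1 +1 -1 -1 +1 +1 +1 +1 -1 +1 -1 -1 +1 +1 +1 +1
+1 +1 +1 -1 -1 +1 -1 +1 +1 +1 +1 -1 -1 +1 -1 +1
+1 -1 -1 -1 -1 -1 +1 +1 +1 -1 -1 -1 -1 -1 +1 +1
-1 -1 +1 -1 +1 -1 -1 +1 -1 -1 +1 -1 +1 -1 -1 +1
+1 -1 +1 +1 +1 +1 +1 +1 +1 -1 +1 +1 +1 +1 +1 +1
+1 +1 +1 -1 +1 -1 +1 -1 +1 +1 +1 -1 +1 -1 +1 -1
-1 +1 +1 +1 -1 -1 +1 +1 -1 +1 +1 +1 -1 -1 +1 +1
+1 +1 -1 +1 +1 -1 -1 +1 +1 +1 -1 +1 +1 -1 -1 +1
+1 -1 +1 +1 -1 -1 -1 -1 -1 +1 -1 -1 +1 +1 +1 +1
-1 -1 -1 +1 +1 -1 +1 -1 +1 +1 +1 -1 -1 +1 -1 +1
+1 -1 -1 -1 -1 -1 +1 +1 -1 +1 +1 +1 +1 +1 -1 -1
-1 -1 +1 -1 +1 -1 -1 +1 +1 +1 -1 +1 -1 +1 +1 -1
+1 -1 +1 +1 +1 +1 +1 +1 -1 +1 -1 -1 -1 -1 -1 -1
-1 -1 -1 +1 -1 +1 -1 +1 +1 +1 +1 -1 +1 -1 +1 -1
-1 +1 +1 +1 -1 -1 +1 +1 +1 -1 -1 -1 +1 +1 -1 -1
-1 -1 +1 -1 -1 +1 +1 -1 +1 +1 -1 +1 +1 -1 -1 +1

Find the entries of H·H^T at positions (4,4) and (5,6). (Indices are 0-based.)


Row 4 of H: [1, -1, 1, 1, 1, 1, 1, 1, 1, -1, 1, 1, 1, 1, 1, 1].
Row 5 of H: [1, 1, 1, -1, 1, -1, 1, -1, 1, 1, 1, -1, 1, -1, 1, -1].
Row 6 of H: [-1, 1, 1, 1, -1, -1, 1, 1, -1, 1, 1, 1, -1, -1, 1, 1].
(H·H^T)[4][4] = Σ_j H[4][j]·H[4][j] = (1)² + (-1)² + (1)² + (1)² + (1)² + (1)² + (1)² + (1)² + (1)² + (-1)² + (1)² + (1)² + (1)² + (1)² + (1)² + (1)² = 1 + 1 + 1 + 1 + 1 + 1 + 1 + 1 + 1 + 1 + 1 + 1 + 1 + 1 + 1 + 1 = 16.
(H·H^T)[5][6] = Σ_j H[5][j]·H[6][j] = (1)·(-1) + (1)·(1) + (1)·(1) + (-1)·(1) + (1)·(-1) + (-1)·(-1) + (1)·(1) + (-1)·(1) + (1)·(-1) + (1)·(1) + (1)·(1) + (-1)·(1) + (1)·(-1) + (-1)·(-1) + (1)·(1) + (-1)·(1) = -1 + 1 + 1 + -1 + -1 + 1 + 1 + -1 + -1 + 1 + 1 + -1 + -1 + 1 + 1 + -1 = 0.
So rows 5 and 6 are orthogonal; the diagonal entry equals n = 16.

(4,4) entry = 16; (5,6) entry = 0.


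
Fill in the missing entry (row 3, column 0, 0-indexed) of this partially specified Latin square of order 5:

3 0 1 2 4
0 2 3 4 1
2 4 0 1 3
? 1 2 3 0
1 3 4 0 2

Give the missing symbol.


Row 3 contains symbols [0, 1, 2, 3] — missing [4].
Column 0 contains symbols [0, 1, 2, 3] — missing [4].
The missing symbol must appear in both missing sets; intersection = [4].
Therefore the hidden value is 4.

Missing value = 4.


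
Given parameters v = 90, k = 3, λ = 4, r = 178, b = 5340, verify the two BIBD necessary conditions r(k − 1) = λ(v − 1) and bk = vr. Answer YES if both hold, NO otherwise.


Condition (i): r(k − 1) = 178·2 = 356; λ(v − 1) = 4·89 = 356. Match? YES.
Condition (ii): bk = 5340·3 = 16020; vr = 90·178 = 16020. Match? YES.
Both conditions hold? YES.

YES


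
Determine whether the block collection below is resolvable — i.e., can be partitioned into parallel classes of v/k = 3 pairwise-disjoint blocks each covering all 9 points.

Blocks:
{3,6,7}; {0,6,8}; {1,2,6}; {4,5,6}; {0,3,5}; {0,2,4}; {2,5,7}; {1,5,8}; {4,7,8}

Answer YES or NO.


v = 9, block size k = 3, number of blocks = 9.
For resolvability, blocks must partition into parallel classes of size v/k = 3.
Total blocks must therefore be a multiple of 3: 9 = 3·3 + 0 ⇒ divisible ✓.
Consider block {0,6,8}. The only other block(s) in the collection disjoint from it are {2,5,7} — just 1 block(s). Any parallel class containing {0,6,8} would need 2 other blocks each disjoint from it, so no parallel class of size 3 can contain {0,6,8}.
Since every block must belong to some parallel class in a resolution, the collection cannot be partitioned into parallel classes.
Resolvable? NO.

NO


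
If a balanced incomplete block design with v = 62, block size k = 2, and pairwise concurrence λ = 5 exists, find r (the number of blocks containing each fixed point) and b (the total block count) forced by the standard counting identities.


Any 2-(v, k, λ) BIBD satisfies two necessary conditions:
  (i)  Each point sits in r blocks, and counting incidences through any fixed point gives r(k − 1) = λ(v − 1), so r = λ(v − 1)/(k − 1).
  (ii) Total incidences bk = vr, so b = vr/k.
Step 1: r = λ(v − 1)/(k − 1) = 5·(62 − 1)/(2 − 1) = 5·61/1 = 305/1 = 305.
Step 2: b = vr/k = 62·305/2 = 18910/2 = 9455.
Check integrality: r = 305 ∈ Z ✓, b = 9455 ∈ Z ✓.
(These identities are necessary conditions: they determine r and b for any design with these parameters, but do not by themselves prove that one exists.)

r = 305, b = 9455.


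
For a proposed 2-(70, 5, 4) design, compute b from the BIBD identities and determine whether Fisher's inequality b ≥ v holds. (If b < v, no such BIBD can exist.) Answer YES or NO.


r = λ(v − 1)/(k − 1) = 4·69/4 = 69.
b = vr/k = 70·69/5 = 966.
Fisher's inequality: b ≥ v ⇔ 966 ≥ 70? YES.

YES


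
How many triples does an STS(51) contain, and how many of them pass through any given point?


An STS(v) is a 2-(v, 3, 1) BIBD: block size k = 3, λ = 1.
Replication: r(k − 1) = λ(v − 1) ⇒ r·2 = 51 − 1 = 50 ⇒ r = 25.
Block count: b = v(v − 1)/6 = 51·50/6 = 2550/6 = 425.

r = 25, b = 425.


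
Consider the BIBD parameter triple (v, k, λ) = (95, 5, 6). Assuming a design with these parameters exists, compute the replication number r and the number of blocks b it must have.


Any 2-(v, k, λ) BIBD satisfies two necessary conditions:
  (i)  Each point sits in r blocks, and counting incidences through any fixed point gives r(k − 1) = λ(v − 1), so r = λ(v − 1)/(k − 1).
  (ii) Total incidences bk = vr, so b = vr/k.
Step 1: r = λ(v − 1)/(k − 1) = 6·(95 − 1)/(5 − 1) = 6·94/4 = 564/4 = 141.
Step 2: b = vr/k = 95·141/5 = 13395/5 = 2679.
Check integrality: r = 141 ∈ Z ✓, b = 2679 ∈ Z ✓.
(These identities are necessary conditions: they determine r and b for any design with these parameters, but do not by themselves prove that one exists.)

r = 141, b = 2679.


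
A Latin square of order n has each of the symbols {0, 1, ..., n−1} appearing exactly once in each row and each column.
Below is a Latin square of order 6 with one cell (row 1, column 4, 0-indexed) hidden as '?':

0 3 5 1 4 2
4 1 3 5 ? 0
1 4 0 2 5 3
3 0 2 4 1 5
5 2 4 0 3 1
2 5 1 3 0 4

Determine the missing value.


Row 1 contains symbols [0, 1, 3, 4, 5] — missing [2].
Column 4 contains symbols [0, 1, 3, 4, 5] — missing [2].
The missing symbol must appear in both missing sets; intersection = [2].
Therefore the hidden value is 2.

Missing value = 2.


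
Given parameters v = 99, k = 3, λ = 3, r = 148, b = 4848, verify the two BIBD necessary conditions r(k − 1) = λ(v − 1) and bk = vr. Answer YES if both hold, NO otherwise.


Condition (i): r(k − 1) = 148·2 = 296; λ(v − 1) = 3·98 = 294. Match? NO.
Condition (ii): bk = 4848·3 = 14544; vr = 99·148 = 14652. Match? NO.
Both conditions hold? NO.

NO


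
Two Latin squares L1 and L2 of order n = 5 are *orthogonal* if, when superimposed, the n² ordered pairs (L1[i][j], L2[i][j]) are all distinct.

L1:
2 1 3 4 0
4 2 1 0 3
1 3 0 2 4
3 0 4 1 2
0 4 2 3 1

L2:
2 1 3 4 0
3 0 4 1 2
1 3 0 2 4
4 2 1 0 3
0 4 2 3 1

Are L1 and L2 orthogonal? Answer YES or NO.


Form the n² = 25 superimposed pairs (L1[i][j], L2[i][j]), row by row (rows and columns indexed from 0):
row 0: (2,2) (1,1) (3,3) (4,4) (0,0)
row 1: (4,3) (2,0) (1,4) (0,1) (3,2)
row 2: (1,1) (3,3) (0,0) (2,2) (4,4)
row 3: (3,4) (0,2) (4,1) (1,0) (2,3)
row 4: (0,0) (4,4) (2,2) (3,3) (1,1)
Orthogonality requires all 25 pairs distinct.
But the pair (1,1) repeats: cell (0,1) has L1 = 1, L2 = 1, and cell (2,0) has L1 = 1, L2 = 1.
A repeated pair means some other pair never occurs (only 15 distinct pairs out of 25), so the squares are not orthogonal.
Conclusion: NO.

NO


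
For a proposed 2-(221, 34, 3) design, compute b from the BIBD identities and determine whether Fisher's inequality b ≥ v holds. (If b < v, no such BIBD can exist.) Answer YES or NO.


r = λ(v − 1)/(k − 1) = 3·220/33 = 20.
b = vr/k = 221·20/34 = 130.
Fisher's inequality: b ≥ v ⇔ 130 ≥ 221? NO.

NO


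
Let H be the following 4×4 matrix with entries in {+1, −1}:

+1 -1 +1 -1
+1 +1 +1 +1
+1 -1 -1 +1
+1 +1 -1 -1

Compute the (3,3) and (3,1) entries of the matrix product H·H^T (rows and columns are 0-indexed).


Row 1 of H: [1, 1, 1, 1].
Row 3 of H: [1, 1, -1, -1].
(H·H^T)[3][3] = Σ_j H[3][j]·H[3][j] = (1)² + (1)² + (-1)² + (-1)² = 1 + 1 + 1 + 1 = 4.
(H·H^T)[3][1] = Σ_j H[3][j]·H[1][j] = (1)·(1) + (1)·(1) + (-1)·(1) + (-1)·(1) = 1 + 1 + -1 + -1 = 0.
So rows 3 and 1 are orthogonal; the diagonal entry equals n = 4.

(3,3) entry = 4; (3,1) entry = 0.


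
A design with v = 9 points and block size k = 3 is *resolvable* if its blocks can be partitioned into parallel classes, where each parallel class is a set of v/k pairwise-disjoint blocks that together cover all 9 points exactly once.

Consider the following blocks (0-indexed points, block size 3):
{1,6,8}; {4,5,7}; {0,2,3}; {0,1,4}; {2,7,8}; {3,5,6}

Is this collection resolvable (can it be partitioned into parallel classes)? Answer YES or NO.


v = 9, block size k = 3, number of blocks = 6.
For resolvability, blocks must partition into parallel classes of size v/k = 3.
Total blocks must therefore be a multiple of 3: 6 = 3·2 + 0 ⇒ divisible ✓.
Greedy packing gives 2 candidate class(es). Each should be a full parallel class (size 3, covers all 9 points).
  Class 1 (3 blocks): {1,6,8}; {4,5,7}; {0,2,3}. Points covered: [0, 1, 2, 3, 4, 5, 6, 7, 8].
  Class 2 (3 blocks): {0,1,4}; {2,7,8}; {3,5,6}. Points covered: [0, 1, 2, 3, 4, 5, 6, 7, 8].
All classes full (size 3)? YES. All classes cover every point? YES.
Resolvable? YES.

YES


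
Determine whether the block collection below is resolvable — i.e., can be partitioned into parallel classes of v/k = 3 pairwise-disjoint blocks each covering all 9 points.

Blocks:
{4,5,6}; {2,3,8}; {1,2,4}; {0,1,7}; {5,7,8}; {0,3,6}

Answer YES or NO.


v = 9, block size k = 3, number of blocks = 6.
For resolvability, blocks must partition into parallel classes of size v/k = 3.
Total blocks must therefore be a multiple of 3: 6 = 3·2 + 0 ⇒ divisible ✓.
Greedy packing gives 2 candidate class(es). Each should be a full parallel class (size 3, covers all 9 points).
  Class 1 (3 blocks): {4,5,6}; {2,3,8}; {0,1,7}. Points covered: [0, 1, 2, 3, 4, 5, 6, 7, 8].
  Class 2 (3 blocks): {1,2,4}; {5,7,8}; {0,3,6}. Points covered: [0, 1, 2, 3, 4, 5, 6, 7, 8].
All classes full (size 3)? YES. All classes cover every point? YES.
Resolvable? YES.

YES


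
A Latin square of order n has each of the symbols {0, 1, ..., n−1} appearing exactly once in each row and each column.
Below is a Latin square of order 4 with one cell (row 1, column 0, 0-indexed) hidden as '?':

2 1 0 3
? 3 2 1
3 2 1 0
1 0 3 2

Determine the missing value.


Row 1 contains symbols [1, 2, 3] — missing [0].
Column 0 contains symbols [1, 2, 3] — missing [0].
The missing symbol must appear in both missing sets; intersection = [0].
Therefore the hidden value is 0.

Missing value = 0.


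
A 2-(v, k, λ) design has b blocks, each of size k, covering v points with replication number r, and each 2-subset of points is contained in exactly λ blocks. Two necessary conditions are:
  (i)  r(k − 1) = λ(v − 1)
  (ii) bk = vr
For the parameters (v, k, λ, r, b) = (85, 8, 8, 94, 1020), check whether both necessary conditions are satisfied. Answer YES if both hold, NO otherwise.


Condition (i): r(k − 1) = 94·7 = 658; λ(v − 1) = 8·84 = 672. Match? NO.
Condition (ii): bk = 1020·8 = 8160; vr = 85·94 = 7990. Match? NO.
Both conditions hold? NO.

NO


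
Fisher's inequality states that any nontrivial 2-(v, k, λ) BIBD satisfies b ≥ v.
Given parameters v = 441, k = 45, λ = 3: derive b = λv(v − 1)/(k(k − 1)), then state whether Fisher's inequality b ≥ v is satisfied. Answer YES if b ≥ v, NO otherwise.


r = λ(v − 1)/(k − 1) = 3·440/44 = 30.
b = vr/k = 441·30/45 = 294.
Fisher's inequality: b ≥ v ⇔ 294 ≥ 441? NO.

NO


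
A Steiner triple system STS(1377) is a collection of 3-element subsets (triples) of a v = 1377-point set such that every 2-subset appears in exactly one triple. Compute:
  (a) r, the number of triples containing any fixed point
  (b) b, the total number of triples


An STS(v) is a 2-(v, 3, 1) BIBD: block size k = 3, λ = 1.
Replication: r(k − 1) = λ(v − 1) ⇒ r·2 = 1377 − 1 = 1376 ⇒ r = 688.
Block count: b = v(v − 1)/6 = 1377·1376/6 = 1894752/6 = 315792.
(Check via bk = vr: 315792·3 = 947376 = 1377·688 = 947376 ✓.)

r = 688, b = 315792.


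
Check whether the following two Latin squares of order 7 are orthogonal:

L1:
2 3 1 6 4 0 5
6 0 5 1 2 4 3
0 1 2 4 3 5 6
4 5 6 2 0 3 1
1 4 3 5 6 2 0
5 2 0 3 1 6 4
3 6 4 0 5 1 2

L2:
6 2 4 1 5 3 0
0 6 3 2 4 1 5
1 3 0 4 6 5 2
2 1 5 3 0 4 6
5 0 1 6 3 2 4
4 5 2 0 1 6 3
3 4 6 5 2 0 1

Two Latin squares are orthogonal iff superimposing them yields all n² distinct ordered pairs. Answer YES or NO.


Form the n² = 49 superimposed pairs (L1[i][j], L2[i][j]), row by row (rows and columns indexed from 0):
row 0: (2,6) (3,2) (1,4) (6,1) (4,5) (0,3) (5,0)
row 1: (6,0) (0,6) (5,3) (1,2) (2,4) (4,1) (3,5)
row 2: (0,1) (1,3) (2,0) (4,4) (3,6) (5,5) (6,2)
row 3: (4,2) (5,1) (6,5) (2,3) (0,0) (3,4) (1,6)
row 4: (1,5) (4,0) (3,1) (5,6) (6,3) (2,2) (0,4)
row 5: (5,4) (2,5) (0,2) (3,0) (1,1) (6,6) (4,3)
row 6: (3,3) (6,4) (4,6) (0,5) (5,2) (1,0) (2,1)
Orthogonality requires all 49 pairs distinct.
Check by first coordinate: for each symbol s of L1, list the L2 entries in the n cells where L1 = s; they must all differ.
  L1 = 0: L2 entries (in reading order) 3, 6, 1, 0, 4, 2, 5 — all 7 distinct ✓
  L1 = 1: L2 entries (in reading order) 4, 2, 3, 6, 5, 1, 0 — all 7 distinct ✓
  L1 = 2: L2 entries (in reading order) 6, 4, 0, 3, 2, 5, 1 — all 7 distinct ✓
  L1 = 3: L2 entries (in reading order) 2, 5, 6, 4, 1, 0, 3 — all 7 distinct ✓
  L1 = 4: L2 entries (in reading order) 5, 1, 4, 2, 0, 3, 6 — all 7 distinct ✓
  L1 = 5: L2 entries (in reading order) 0, 3, 5, 1, 6, 4, 2 — all 7 distinct ✓
  L1 = 6: L2 entries (in reading order) 1, 0, 2, 5, 3, 6, 4 — all 7 distinct ✓
Every symbol of L1 meets every symbol of L2 exactly once, so all 49 pairs are distinct (49 of 49).
Conclusion: YES.

YES


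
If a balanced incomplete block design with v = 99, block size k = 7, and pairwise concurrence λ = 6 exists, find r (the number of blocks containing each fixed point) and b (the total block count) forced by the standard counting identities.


Any 2-(v, k, λ) BIBD satisfies two necessary conditions:
  (i)  Each point sits in r blocks, and counting incidences through any fixed point gives r(k − 1) = λ(v − 1), so r = λ(v − 1)/(k − 1).
  (ii) Total incidences bk = vr, so b = vr/k.
Step 1: r = λ(v − 1)/(k − 1) = 6·(99 − 1)/(7 − 1) = 6·98/6 = 588/6 = 98.
Step 2: b = vr/k = 99·98/7 = 9702/7 = 1386.
Check integrality: r = 98 ∈ Z ✓, b = 1386 ∈ Z ✓.
(These identities are necessary conditions: they determine r and b for any design with these parameters, but do not by themselves prove that one exists.)

r = 98, b = 1386.


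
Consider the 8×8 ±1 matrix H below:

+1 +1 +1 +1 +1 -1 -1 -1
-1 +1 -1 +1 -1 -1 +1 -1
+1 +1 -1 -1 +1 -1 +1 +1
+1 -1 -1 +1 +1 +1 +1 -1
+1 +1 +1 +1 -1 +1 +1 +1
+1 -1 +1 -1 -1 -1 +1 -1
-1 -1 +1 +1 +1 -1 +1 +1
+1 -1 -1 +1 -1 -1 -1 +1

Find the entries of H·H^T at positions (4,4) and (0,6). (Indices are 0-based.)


Row 0 of H: [1, 1, 1, 1, 1, -1, -1, -1].
Row 4 of H: [1, 1, 1, 1, -1, 1, 1, 1].
Row 6 of H: [-1, -1, 1, 1, 1, -1, 1, 1].
(H·H^T)[4][4] = Σ_j H[4][j]·H[4][j] = (1)² + (1)² + (1)² + (1)² + (-1)² + (1)² + (1)² + (1)² = 1 + 1 + 1 + 1 + 1 + 1 + 1 + 1 = 8.
(H·H^T)[0][6] = Σ_j H[0][j]·H[6][j] = (1)·(-1) + (1)·(-1) + (1)·(1) + (1)·(1) + (1)·(1) + (-1)·(-1) + (-1)·(1) + (-1)·(1) = -1 + -1 + 1 + 1 + 1 + 1 + -1 + -1 = 0.
So rows 0 and 6 are orthogonal; the diagonal entry equals n = 8.

(4,4) entry = 8; (0,6) entry = 0.


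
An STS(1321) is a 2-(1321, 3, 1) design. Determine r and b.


An STS(v) is a 2-(v, 3, 1) BIBD: block size k = 3, λ = 1.
Replication: r(k − 1) = λ(v − 1) ⇒ r·2 = 1321 − 1 = 1320 ⇒ r = 660.
Block count: b = v(v − 1)/6 = 1321·1320/6 = 1743720/6 = 290620.
(Check via bk = vr: 290620·3 = 871860 = 1321·660 = 871860 ✓.)

r = 660, b = 290620.
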